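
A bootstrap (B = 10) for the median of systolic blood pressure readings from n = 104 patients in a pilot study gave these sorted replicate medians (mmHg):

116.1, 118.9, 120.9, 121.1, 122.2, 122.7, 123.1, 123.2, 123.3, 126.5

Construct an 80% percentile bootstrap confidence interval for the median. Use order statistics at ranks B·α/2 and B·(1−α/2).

α = 0.20; lower rank = 10 × 0.100 = 1; upper rank = 10 × 0.900 = 9.
The 1st smallest replicate is 116.1; the 9th is 123.3.

(116.1, 123.3)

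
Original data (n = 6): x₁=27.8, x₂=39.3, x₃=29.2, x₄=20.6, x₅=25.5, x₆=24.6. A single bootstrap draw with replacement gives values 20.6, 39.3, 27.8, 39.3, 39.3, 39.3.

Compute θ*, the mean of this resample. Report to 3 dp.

Mean = (20.6 + 39.3 + 27.8 + 39.3 + 39.3 + 39.3) / 6 = 205.60 / 6 = 34.267

θ* = 34.267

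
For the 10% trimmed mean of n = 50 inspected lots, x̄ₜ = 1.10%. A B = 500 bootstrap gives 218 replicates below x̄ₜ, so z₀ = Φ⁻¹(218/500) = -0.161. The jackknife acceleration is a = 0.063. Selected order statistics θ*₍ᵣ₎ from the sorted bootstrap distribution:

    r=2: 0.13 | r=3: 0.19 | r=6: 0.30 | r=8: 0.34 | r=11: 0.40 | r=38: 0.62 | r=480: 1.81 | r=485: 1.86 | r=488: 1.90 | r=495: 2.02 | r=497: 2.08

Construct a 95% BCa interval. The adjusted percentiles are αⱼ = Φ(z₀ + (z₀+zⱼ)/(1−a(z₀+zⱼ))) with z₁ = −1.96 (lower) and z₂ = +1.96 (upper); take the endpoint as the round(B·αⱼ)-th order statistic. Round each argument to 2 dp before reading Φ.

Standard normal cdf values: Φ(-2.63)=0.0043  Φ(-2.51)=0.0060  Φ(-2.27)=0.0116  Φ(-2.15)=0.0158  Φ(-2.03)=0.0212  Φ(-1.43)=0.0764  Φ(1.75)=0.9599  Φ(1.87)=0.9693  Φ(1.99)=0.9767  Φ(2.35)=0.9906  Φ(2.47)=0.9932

(0.40, 1.86)

Lower: z₀ + z₁ = -0.161 + (-1.960) = -2.121; 1 − a(z₀+z₁) = 1 − (0.063)(-2.121) = 1.1336; argument = -0.161 + (-2.121)/1.1336 = -2.0320 → -2.03.
α₁ = Φ(-2.03) = 0.0212; rank = round(500 × 0.0212) = 11; θ*₍11₎ = 0.40.
Upper: z₀ + z₂ = 1.799; 1 − a(z₀+z₂) = 0.8867; argument = 1.8680 → 1.87; α₂ = 0.9693; rank = 485; θ*₍485₎ = 1.86.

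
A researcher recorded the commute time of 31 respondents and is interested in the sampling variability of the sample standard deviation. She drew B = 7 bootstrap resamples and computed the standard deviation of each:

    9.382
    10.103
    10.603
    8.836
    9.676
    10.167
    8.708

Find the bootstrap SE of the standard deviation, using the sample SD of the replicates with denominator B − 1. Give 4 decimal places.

Bootstrap SE is the standard deviation of the 7 replicate standard deviations.
Mean of replicates: (9.382 + 10.103 + 10.603 + 8.836 + 9.676 + 10.167 + 8.708) / 7 = 67.47500 / 7 = 9.63929
Sum of squared deviations: (−0.25729)² + (+0.46371)² + (+0.96371)² + (−0.80329)² + (+0.03671)² + (+0.52771)² + (−0.93129)² = 3.00236
Variance = 3.00236 / 6 = 0.50039
SE* = √0.50039

SE* = 0.7074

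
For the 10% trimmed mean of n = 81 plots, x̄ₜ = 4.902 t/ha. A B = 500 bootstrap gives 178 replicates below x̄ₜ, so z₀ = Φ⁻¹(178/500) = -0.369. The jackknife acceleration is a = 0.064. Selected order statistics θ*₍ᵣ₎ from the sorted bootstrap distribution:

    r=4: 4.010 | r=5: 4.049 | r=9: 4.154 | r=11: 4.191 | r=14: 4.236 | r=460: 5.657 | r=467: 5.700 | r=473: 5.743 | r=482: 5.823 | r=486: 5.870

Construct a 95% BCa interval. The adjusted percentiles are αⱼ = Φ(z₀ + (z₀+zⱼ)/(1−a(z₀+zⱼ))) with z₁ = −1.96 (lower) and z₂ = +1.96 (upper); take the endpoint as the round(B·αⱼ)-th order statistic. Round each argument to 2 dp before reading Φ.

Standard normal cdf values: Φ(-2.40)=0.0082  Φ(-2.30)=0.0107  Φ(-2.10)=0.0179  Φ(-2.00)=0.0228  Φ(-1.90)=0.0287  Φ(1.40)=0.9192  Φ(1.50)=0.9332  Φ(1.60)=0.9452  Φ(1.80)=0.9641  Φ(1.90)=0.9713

(4.010, 5.657)

Lower: z₀ + z₁ = -0.369 + (-1.960) = -2.329; 1 − a(z₀+z₁) = 1 − (0.064)(-2.329) = 1.1491; argument = -0.369 + (-2.329)/1.1491 = -2.3959 → -2.40.
α₁ = Φ(-2.40) = 0.0082; rank = round(500 × 0.0082) = 4; θ*₍4₎ = 4.010.
Upper: z₀ + z₂ = 1.591; 1 − a(z₀+z₂) = 0.8982; argument = 1.4024 → 1.40; α₂ = 0.9192; rank = 460; θ*₍460₎ = 5.657.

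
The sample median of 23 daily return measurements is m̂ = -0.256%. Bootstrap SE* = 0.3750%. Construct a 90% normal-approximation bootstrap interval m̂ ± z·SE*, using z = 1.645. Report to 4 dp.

(-0.8729, 0.3609)

Margin = 1.645 × 0.3750 = 0.61688
Interval: -0.256 ± 0.61688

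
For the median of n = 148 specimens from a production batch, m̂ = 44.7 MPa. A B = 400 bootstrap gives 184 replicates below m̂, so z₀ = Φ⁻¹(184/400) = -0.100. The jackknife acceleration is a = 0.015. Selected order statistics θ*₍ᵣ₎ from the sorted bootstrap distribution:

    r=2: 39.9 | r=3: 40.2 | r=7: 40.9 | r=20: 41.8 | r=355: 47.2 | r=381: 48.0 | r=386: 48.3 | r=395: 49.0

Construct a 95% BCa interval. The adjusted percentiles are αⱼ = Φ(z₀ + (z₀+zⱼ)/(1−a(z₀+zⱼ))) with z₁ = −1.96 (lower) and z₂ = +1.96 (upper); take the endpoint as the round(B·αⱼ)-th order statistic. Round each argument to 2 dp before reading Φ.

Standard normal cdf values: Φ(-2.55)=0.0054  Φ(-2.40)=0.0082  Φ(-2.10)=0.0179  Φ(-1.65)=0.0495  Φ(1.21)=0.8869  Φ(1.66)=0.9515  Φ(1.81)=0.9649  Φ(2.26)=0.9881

Lower: z₀ + z₁ = -0.100 + (-1.960) = -2.060; 1 − a(z₀+z₁) = 1 − (0.015)(-2.060) = 1.0309; argument = -0.100 + (-2.060)/1.0309 = -2.0983 → -2.10.
α₁ = Φ(-2.10) = 0.0179; rank = round(400 × 0.0179) = 7; θ*₍7₎ = 40.9.
Upper: z₀ + z₂ = 1.860; 1 − a(z₀+z₂) = 0.9721; argument = 1.8134 → 1.81; α₂ = 0.9649; rank = 386; θ*₍386₎ = 48.3.

(40.9, 48.3)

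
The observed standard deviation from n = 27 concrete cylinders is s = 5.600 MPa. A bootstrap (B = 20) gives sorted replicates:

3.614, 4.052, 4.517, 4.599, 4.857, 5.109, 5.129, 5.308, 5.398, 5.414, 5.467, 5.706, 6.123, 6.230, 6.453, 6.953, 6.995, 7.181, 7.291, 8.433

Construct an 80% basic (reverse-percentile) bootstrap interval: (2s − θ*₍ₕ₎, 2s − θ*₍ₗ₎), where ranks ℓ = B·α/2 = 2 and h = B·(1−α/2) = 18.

Percentile endpoints at ranks 2 and 18: θ*₍2₎ = 4.052, θ*₍18₎ = 7.181.
Basic interval reflects these around s:
  lower = 2 × 5.600 − 7.181 = 4.019
  upper = 2 × 5.600 − 4.052 = 7.148

(4.019, 7.148)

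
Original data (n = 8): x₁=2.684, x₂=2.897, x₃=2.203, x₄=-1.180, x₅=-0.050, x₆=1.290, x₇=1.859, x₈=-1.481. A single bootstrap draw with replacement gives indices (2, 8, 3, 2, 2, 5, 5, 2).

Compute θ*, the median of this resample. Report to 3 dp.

Resample values: 2.897, -1.481, 2.203, 2.897, 2.897, -0.050, -0.050, 2.897.
Sorted: -1.481, -0.050, -0.050, 2.203, 2.897, 2.897, 2.897, 2.897
Median = average of the two middle values = 2.550

θ* = 2.550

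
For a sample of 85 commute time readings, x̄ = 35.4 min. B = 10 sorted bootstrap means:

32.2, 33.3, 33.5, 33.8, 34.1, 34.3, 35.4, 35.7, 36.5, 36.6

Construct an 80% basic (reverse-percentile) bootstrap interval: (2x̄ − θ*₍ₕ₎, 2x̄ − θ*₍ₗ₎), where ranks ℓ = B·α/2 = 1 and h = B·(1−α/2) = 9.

(34.3, 38.6)

Percentile endpoints at ranks 1 and 9: θ*₍1₎ = 32.2, θ*₍9₎ = 36.5.
Basic interval reflects these around x̄:
  lower = 2 × 35.4 − 36.5 = 34.3
  upper = 2 × 35.4 − 32.2 = 38.6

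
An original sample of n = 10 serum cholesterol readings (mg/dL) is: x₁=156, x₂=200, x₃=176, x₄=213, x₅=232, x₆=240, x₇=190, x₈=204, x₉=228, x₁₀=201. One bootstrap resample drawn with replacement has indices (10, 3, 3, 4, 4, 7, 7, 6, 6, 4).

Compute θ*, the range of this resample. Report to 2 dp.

θ* = 64.00

Resample values: 201, 176, 176, 213, 213, 190, 190, 240, 240, 213.
Range = 240 − 176 = 64.00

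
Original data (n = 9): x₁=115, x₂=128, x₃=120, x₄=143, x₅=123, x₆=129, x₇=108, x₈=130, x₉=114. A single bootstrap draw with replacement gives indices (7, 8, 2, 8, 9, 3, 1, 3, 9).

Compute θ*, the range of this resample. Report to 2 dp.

Resample values: 108, 130, 128, 130, 114, 120, 115, 120, 114.
Range = 130 − 108 = 22.00

θ* = 22.00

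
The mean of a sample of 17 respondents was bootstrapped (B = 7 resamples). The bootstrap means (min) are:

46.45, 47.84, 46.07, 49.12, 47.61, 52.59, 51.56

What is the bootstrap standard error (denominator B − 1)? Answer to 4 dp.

Bootstrap SE is the standard deviation of the 7 replicate means.
Mean of replicates: (46.45 + 47.84 + 46.07 + 49.12 + 47.61 + 52.59 + 51.56) / 7 = 341.24000 / 7 = 48.74857
Sum of squared deviations: (−2.29857)² + (−0.90857)² + (−2.67857)² + (+0.37143)² + (−1.13857)² + (+3.84143)² + (+2.81143)² = 37.37869
Variance = 37.37869 / 6 = 6.22978
SE* = √6.22978

SE* = 2.4960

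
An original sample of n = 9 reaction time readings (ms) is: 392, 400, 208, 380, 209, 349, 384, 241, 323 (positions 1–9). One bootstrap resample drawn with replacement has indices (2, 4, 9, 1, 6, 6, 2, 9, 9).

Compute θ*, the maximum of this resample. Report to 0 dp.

Resample values: 400, 380, 323, 392, 349, 349, 400, 323, 323.
Maximum = 400

θ* = 400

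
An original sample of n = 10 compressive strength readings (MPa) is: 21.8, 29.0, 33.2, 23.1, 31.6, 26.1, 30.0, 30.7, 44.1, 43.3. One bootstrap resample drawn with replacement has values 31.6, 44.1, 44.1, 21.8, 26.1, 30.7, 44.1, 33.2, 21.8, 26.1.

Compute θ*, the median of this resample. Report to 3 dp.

Sorted: 21.8, 21.8, 26.1, 26.1, 30.7, 31.6, 33.2, 44.1, 44.1, 44.1
Median = average of the two middle values = 31.150

θ* = 31.150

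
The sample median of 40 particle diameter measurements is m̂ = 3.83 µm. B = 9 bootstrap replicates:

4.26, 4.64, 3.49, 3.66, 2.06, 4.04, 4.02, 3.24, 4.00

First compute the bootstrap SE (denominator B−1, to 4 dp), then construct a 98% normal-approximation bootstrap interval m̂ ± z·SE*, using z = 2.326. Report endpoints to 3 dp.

Mean of replicates = 3.7122; sum of squared deviations = 4.4508; SE* = √(4.4508/8) = 0.7459
Margin = 2.326 × 0.7459 = 1.7350
Interval: 3.83 ± 1.7350

(2.095, 5.565)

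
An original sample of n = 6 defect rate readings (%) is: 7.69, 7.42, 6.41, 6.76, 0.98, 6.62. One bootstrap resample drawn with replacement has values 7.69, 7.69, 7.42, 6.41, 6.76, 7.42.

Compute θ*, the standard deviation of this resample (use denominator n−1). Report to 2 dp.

Mean = 7.2317; sum of squared deviations = 1.3887
s² = 1.3887 / 5 = 0.2777
s = √0.2777 = 0.53

θ* = 0.53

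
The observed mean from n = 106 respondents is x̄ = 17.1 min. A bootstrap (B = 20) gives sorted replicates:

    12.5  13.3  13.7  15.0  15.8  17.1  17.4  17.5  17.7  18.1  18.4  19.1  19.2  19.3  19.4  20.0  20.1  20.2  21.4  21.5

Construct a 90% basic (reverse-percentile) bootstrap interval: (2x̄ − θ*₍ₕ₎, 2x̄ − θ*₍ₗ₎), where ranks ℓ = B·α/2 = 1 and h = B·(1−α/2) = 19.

(12.8, 21.7)

Percentile endpoints at ranks 1 and 19: θ*₍1₎ = 12.5, θ*₍19₎ = 21.4.
Basic interval reflects these around x̄:
  lower = 2 × 17.1 − 21.4 = 12.8
  upper = 2 × 17.1 − 12.5 = 21.7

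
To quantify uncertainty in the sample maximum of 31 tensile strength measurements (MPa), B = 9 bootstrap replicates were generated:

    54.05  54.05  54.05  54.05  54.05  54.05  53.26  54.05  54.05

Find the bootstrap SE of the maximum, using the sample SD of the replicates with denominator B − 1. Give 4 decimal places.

Bootstrap SE is the standard deviation of the 9 replicate maximums.
Mean of replicates: (54.05 + 54.05 + 54.05 + 54.05 + 54.05 + 54.05 + 53.26 + 54.05 + 54.05) / 9 = 485.66000 / 9 = 53.96222
Sum of squared deviations: (+0.08778)² + (+0.08778)² + (+0.08778)² + (+0.08778)² + (+0.08778)² + (+0.08778)² + (−0.70222)² + (+0.08778)² + (+0.08778)² = 0.55476
Variance = 0.55476 / 8 = 0.06934
SE* = √0.06934

SE* = 0.2633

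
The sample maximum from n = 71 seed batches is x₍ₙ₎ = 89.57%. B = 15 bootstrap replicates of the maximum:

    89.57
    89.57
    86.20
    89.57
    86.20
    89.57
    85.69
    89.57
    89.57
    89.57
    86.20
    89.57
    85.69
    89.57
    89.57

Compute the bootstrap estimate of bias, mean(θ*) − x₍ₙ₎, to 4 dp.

mean(θ*) = (89.57 + 89.57 + 86.20 + 89.57 + 86.20 + 89.57 + 85.69 + 89.57 + 89.57 + 89.57 + 86.20 + 89.57 + 85.69 + 89.57 + 89.57) / 15 = 88.37867
bias = 88.37867 − 89.57

bias = −1.1913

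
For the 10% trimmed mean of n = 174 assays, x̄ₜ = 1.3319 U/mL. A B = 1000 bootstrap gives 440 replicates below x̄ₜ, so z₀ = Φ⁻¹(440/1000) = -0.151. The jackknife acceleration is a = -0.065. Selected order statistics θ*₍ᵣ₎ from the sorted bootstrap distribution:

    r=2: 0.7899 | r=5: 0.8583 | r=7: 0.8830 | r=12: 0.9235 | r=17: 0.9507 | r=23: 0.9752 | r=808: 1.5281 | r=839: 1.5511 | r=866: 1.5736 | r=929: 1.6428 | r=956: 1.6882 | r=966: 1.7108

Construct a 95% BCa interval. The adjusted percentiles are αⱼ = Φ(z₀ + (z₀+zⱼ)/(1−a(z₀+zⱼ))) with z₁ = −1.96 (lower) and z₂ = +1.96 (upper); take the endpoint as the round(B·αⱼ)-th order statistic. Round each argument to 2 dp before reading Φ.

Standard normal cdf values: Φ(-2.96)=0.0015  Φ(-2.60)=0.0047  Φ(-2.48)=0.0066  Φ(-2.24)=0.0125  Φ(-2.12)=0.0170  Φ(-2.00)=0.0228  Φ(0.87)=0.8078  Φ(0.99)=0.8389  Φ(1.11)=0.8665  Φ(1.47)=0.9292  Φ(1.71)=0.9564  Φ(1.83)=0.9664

(0.8583, 1.6428)

Lower: z₀ + z₁ = -0.151 + (-1.960) = -2.111; 1 − a(z₀+z₁) = 1 − (-0.065)(-2.111) = 0.8628; argument = -0.151 + (-2.111)/0.8628 = -2.5977 → -2.60.
α₁ = Φ(-2.60) = 0.0047; rank = round(1000 × 0.0047) = 5; θ*₍5₎ = 0.8583.
Upper: z₀ + z₂ = 1.809; 1 − a(z₀+z₂) = 1.1176; argument = 1.4677 → 1.47; α₂ = 0.9292; rank = 929; θ*₍929₎ = 1.6428.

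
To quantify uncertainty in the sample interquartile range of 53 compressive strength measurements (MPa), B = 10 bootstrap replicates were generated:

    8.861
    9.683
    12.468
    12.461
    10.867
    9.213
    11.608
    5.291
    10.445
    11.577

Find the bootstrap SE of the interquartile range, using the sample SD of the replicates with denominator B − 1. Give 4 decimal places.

SE* = 2.1538

Bootstrap SE is the standard deviation of the 10 replicate interquartile ranges.
Mean of replicates: (8.861 + 9.683 + 12.468 + 12.461 + 10.867 + 9.213 + 11.608 + 5.291 + 10.445 + 11.577) / 10 = 102.47400 / 10 = 10.24740
Sum of squared deviations: (−1.38640)² + (−0.56440)² + (+2.22060)² + (+2.21360)² + (+0.61960)² + (−1.03440)² + (+1.36060)² + (−4.95640)² + (+0.19760)² + (+1.32960)² = 41.74964
Variance = 41.74964 / 9 = 4.63885
SE* = √4.63885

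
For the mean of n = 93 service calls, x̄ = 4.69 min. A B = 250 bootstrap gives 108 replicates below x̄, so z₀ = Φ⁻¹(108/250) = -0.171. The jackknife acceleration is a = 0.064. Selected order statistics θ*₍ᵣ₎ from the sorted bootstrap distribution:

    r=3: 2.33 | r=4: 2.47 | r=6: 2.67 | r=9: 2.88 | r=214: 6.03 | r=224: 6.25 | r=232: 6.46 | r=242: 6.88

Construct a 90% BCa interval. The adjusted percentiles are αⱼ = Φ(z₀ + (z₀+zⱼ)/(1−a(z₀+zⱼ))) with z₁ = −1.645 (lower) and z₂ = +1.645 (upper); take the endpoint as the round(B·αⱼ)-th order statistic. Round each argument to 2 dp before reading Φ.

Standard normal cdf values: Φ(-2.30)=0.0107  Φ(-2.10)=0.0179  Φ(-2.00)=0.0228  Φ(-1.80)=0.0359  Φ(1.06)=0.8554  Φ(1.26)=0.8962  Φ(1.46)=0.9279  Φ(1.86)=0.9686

Lower: z₀ + z₁ = -0.171 + (-1.645) = -1.816; 1 − a(z₀+z₁) = 1 − (0.064)(-1.816) = 1.1162; argument = -0.171 + (-1.816)/1.1162 = -1.7979 → -1.80.
α₁ = Φ(-1.80) = 0.0359; rank = round(250 × 0.0359) = 9; θ*₍9₎ = 2.88.
Upper: z₀ + z₂ = 1.474; 1 − a(z₀+z₂) = 0.9057; argument = 1.4565 → 1.46; α₂ = 0.9279; rank = 232; θ*₍232₎ = 6.46.

(2.88, 6.46)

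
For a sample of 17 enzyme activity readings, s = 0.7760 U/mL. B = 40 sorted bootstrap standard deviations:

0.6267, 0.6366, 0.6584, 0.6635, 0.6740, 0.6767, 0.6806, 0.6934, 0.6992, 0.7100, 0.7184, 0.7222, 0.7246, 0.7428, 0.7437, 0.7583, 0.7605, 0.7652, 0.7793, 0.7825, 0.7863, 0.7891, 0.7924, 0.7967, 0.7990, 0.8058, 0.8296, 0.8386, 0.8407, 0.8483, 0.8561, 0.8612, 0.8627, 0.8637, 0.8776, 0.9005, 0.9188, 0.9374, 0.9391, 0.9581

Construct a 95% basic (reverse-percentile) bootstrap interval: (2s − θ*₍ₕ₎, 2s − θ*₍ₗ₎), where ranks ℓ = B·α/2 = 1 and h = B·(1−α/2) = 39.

Percentile endpoints at ranks 1 and 39: θ*₍1₎ = 0.6267, θ*₍39₎ = 0.9391.
Basic interval reflects these around s:
  lower = 2 × 0.7760 − 0.9391 = 0.6129
  upper = 2 × 0.7760 − 0.6267 = 0.9253

(0.6129, 0.9253)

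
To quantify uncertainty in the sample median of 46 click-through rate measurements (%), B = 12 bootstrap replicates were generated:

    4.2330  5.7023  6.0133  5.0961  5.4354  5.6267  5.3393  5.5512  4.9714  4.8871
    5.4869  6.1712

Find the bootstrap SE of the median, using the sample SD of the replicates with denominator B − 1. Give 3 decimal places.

SE* = 0.526

Bootstrap SE is the standard deviation of the 12 replicate medians.
Mean of replicates: (4.2330 + 5.7023 + 6.0133 + 5.0961 + 5.4354 + 5.6267 + 5.3393 + 5.5512 + 4.9714 + 4.8871 + 5.4869 + 6.1712) / 12 = 64.51390 / 12 = 5.37616
Sum of squared deviations: (−1.14316)² + (+0.32614)² + (+0.63714)² + (−0.28006)² + (+0.05924)² + (+0.25054)² + (−0.03686)² + (+0.17504)² + (−0.40476)² + (−0.48906)² + (+0.11074)² + (+0.79504)² = 3.04320
Variance = 3.04320 / 11 = 0.27665
SE* = √0.27665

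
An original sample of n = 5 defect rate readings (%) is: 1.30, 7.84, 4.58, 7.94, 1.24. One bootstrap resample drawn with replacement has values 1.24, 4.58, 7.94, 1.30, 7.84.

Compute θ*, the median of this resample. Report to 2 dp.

θ* = 4.58

Sorted: 1.24, 1.30, 4.58, 7.84, 7.94
Median = middle value = 4.58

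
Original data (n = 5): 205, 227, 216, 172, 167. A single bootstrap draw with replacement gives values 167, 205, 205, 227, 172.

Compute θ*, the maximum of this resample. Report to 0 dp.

θ* = 227

Maximum = 227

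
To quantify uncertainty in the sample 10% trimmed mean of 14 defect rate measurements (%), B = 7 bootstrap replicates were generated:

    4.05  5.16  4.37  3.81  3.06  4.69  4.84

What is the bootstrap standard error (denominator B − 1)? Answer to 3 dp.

SE* = 0.710

Bootstrap SE is the standard deviation of the 7 replicate 10% trimmed means.
Mean of replicates: (4.05 + 5.16 + 4.37 + 3.81 + 3.06 + 4.69 + 4.84) / 7 = 29.9800 / 7 = 4.2829
Sum of squared deviations: (−0.2329)² + (+0.8771)² + (+0.0871)² + (−0.4729)² + (−1.2229)² + (+0.4071)² + (+0.5571)² = 3.0263
Variance = 3.0263 / 6 = 0.5044
SE* = √0.5044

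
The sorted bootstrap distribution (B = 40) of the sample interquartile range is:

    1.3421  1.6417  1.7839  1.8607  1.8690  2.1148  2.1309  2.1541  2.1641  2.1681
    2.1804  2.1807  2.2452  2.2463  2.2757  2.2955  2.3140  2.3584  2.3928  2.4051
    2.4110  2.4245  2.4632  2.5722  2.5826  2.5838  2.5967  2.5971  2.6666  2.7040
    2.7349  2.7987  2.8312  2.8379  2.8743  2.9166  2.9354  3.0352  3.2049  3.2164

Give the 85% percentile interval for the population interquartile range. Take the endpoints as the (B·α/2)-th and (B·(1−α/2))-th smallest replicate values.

(1.7839, 2.9354)

α = 0.15; lower rank = 40 × 0.075 = 3; upper rank = 40 × 0.925 = 37.
The 3rd smallest replicate is 1.7839; the 37th is 2.9354.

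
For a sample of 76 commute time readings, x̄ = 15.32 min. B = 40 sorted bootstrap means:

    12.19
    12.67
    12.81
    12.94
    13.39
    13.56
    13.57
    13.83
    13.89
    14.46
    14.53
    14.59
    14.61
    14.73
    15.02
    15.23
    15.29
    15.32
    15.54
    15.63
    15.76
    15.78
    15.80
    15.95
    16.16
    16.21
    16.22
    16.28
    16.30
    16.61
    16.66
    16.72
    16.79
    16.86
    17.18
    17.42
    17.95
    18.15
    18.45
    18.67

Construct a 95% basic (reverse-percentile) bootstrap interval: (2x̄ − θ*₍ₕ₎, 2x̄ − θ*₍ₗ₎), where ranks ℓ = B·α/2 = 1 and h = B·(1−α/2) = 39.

(12.19, 18.45)

Percentile endpoints at ranks 1 and 39: θ*₍1₎ = 12.19, θ*₍39₎ = 18.45.
Basic interval reflects these around x̄:
  lower = 2 × 15.32 − 18.45 = 12.19
  upper = 2 × 15.32 − 12.19 = 18.45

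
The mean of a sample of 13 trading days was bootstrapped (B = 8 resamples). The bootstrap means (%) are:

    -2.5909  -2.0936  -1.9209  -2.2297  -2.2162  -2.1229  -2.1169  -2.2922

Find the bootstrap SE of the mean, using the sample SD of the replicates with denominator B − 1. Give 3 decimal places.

SE* = 0.194

Bootstrap SE is the standard deviation of the 8 replicate means.
Mean of replicates: ((-2.5909) + (-2.0936) + (-1.9209) + (-2.2297) + (-2.2162) + (-2.1229) + (-2.1169) + (-2.2922)) / 8 = -17.58330 / 8 = -2.19791
Sum of squared deviations: (−0.39299)² + (+0.10431)² + (+0.27701)² + (−0.03179)² + (−0.01829)² + (+0.07501)² + (+0.08101)² + (−0.09429)² = 0.26448
Variance = 0.26448 / 7 = 0.03778
SE* = √0.03778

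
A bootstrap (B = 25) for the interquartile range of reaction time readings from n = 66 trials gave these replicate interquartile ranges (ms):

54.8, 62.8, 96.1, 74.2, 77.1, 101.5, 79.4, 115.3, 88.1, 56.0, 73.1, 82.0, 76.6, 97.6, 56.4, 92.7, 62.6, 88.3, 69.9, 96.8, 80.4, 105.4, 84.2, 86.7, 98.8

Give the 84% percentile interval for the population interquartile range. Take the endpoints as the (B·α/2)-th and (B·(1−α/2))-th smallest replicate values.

(56.0, 101.5)

Sorted replicates: 54.8, 56.0, 56.4, 62.6, 62.8, 69.9, 73.1, 74.2, 76.6, 77.1, 79.4, 80.4, 82.0, 84.2, 86.7, 88.1, 88.3, 92.7, 96.1, 96.8, 97.6, 98.8, 101.5, 105.4, 115.3
α = 0.16; lower rank = 25 × 0.080 = 2; upper rank = 25 × 0.920 = 23.
The 2nd smallest replicate is 56.0; the 23rd is 101.5.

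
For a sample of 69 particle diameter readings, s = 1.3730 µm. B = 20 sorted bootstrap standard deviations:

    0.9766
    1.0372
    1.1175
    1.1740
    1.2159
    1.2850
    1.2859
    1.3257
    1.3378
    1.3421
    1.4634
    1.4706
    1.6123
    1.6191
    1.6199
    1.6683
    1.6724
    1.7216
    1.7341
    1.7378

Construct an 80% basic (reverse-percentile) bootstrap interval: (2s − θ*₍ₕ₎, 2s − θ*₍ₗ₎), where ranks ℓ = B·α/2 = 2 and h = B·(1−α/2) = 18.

Percentile endpoints at ranks 2 and 18: θ*₍2₎ = 1.0372, θ*₍18₎ = 1.7216.
Basic interval reflects these around s:
  lower = 2 × 1.3730 − 1.7216 = 1.0244
  upper = 2 × 1.3730 − 1.0372 = 1.7088

(1.0244, 1.7088)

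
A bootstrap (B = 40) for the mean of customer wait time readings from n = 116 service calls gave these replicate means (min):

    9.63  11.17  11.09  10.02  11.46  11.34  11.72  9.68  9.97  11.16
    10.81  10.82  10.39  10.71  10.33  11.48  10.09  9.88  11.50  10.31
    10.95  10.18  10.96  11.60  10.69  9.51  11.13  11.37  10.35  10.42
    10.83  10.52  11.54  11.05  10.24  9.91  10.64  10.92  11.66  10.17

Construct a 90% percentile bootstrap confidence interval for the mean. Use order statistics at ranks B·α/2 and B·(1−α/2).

Sorted replicates: 9.51, 9.63, 9.68, 9.88, 9.91, 9.97, 10.02, 10.09, 10.17, 10.18, 10.24, 10.31, 10.33, 10.35, 10.39, 10.42, 10.52, 10.64, 10.69, 10.71, 10.81, 10.82, 10.83, 10.92, 10.95, 10.96, 11.05, 11.09, 11.13, 11.16, 11.17, 11.34, 11.37, 11.46, 11.48, 11.50, 11.54, 11.60, 11.66, 11.72
α = 0.10; lower rank = 40 × 0.050 = 2; upper rank = 40 × 0.950 = 38.
The 2nd smallest replicate is 9.63; the 38th is 11.60.

(9.63, 11.60)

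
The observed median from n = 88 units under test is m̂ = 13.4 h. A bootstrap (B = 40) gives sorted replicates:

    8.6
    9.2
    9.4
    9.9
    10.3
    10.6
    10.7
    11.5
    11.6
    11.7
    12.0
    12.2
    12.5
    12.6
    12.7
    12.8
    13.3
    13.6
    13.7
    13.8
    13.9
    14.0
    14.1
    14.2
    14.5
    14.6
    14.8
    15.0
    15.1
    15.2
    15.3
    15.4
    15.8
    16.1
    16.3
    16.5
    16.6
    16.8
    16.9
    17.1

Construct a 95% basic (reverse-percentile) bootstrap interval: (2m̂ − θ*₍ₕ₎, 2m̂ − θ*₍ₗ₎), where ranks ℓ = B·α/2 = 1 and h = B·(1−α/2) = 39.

Percentile endpoints at ranks 1 and 39: θ*₍1₎ = 8.6, θ*₍39₎ = 16.9.
Basic interval reflects these around m̂:
  lower = 2 × 13.4 − 16.9 = 9.9
  upper = 2 × 13.4 − 8.6 = 18.2

(9.9, 18.2)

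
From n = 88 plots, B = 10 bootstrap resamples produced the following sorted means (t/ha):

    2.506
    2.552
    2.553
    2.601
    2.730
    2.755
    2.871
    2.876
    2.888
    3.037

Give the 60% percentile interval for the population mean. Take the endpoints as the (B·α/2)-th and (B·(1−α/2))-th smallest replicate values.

α = 0.40; lower rank = 10 × 0.200 = 2; upper rank = 10 × 0.800 = 8.
The 2nd smallest replicate is 2.552; the 8th is 2.876.

(2.552, 2.876)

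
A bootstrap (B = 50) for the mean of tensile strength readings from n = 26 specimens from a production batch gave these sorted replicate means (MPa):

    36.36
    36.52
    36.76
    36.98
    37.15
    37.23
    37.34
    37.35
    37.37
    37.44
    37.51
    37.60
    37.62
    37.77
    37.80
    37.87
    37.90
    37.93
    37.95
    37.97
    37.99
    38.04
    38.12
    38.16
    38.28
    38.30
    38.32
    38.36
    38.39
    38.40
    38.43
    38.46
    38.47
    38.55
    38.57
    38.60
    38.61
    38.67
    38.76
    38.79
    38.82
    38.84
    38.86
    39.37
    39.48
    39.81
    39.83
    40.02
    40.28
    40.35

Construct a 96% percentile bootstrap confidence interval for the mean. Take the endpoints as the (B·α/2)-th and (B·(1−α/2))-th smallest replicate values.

(36.36, 40.28)

α = 0.04; lower rank = 50 × 0.020 = 1; upper rank = 50 × 0.980 = 49.
The 1st smallest replicate is 36.36; the 49th is 40.28.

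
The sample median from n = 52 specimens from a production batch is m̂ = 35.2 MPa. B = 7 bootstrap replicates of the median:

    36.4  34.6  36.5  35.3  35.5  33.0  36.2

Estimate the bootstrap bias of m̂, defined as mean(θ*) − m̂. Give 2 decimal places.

mean(θ*) = (36.4 + 34.6 + 36.5 + 35.3 + 35.5 + 33.0 + 36.2) / 7 = 35.357
bias = 35.357 − 35.2

bias = +0.16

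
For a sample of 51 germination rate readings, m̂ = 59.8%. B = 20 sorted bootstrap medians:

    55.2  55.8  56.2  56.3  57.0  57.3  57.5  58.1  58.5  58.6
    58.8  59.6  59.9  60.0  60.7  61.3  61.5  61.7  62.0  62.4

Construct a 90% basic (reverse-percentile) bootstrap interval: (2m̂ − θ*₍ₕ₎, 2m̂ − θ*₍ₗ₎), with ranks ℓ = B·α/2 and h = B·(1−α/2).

(57.6, 64.4)

Percentile endpoints at ranks 1 and 19: θ*₍1₎ = 55.2, θ*₍19₎ = 62.0.
Basic interval reflects these around m̂:
  lower = 2 × 59.8 − 62.0 = 57.6
  upper = 2 × 59.8 − 55.2 = 64.4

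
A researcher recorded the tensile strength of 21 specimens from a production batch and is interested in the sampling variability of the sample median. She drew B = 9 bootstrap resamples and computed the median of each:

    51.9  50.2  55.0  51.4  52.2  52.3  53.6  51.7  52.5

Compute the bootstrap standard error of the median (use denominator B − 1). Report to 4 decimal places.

Bootstrap SE is the standard deviation of the 9 replicate medians.
Mean of replicates: (51.9 + 50.2 + 55.0 + 51.4 + 52.2 + 52.3 + 53.6 + 51.7 + 52.5) / 9 = 470.80000 / 9 = 52.31111
Sum of squared deviations: (−0.41111)² + (−2.11111)² + (+2.68889)² + (−0.91111)² + (−0.11111)² + (−0.01111)² + (+1.28889)² + (−0.61111)² + (+0.18889)² = 14.76889
Variance = 14.76889 / 8 = 1.84611
SE* = √1.84611

SE* = 1.3587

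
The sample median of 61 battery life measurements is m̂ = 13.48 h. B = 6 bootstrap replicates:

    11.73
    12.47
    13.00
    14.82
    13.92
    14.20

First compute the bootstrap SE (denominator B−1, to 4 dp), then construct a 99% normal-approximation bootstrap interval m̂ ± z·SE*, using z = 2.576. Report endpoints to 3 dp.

(10.492, 16.468)

Mean of replicates = 13.3567; sum of squared deviations = 6.7293; SE* = √(6.7293/5) = 1.1601
Margin = 2.576 × 1.1601 = 2.9884
Interval: 13.48 ± 2.9884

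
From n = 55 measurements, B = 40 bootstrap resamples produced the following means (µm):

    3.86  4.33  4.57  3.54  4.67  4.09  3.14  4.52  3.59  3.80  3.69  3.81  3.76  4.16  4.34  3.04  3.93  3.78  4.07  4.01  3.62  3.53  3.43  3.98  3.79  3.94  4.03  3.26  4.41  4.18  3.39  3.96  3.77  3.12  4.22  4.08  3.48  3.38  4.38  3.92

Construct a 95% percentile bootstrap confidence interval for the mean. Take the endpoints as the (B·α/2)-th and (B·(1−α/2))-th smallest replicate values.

(3.04, 4.57)

Sorted replicates: 3.04, 3.12, 3.14, 3.26, 3.38, 3.39, 3.43, 3.48, 3.53, 3.54, 3.59, 3.62, 3.69, 3.76, 3.77, 3.78, 3.79, 3.80, 3.81, 3.86, 3.92, 3.93, 3.94, 3.96, 3.98, 4.01, 4.03, 4.07, 4.08, 4.09, 4.16, 4.18, 4.22, 4.33, 4.34, 4.38, 4.41, 4.52, 4.57, 4.67
α = 0.05; lower rank = 40 × 0.025 = 1; upper rank = 40 × 0.975 = 39.
The 1st smallest replicate is 3.04; the 39th is 4.57.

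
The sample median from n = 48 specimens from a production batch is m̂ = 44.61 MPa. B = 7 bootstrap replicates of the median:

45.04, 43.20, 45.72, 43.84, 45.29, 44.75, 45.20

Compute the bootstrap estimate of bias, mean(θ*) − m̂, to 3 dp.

bias = +0.110

mean(θ*) = (45.04 + 43.20 + 45.72 + 43.84 + 45.29 + 44.75 + 45.20) / 7 = 44.7200
bias = 44.7200 − 44.61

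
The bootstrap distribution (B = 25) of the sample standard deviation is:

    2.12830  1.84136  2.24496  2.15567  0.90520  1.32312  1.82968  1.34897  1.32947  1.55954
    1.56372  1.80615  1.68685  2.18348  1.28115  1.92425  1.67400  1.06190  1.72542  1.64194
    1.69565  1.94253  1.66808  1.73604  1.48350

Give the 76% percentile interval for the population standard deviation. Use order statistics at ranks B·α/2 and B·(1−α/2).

Sorted replicates: 0.90520, 1.06190, 1.28115, 1.32312, 1.32947, 1.34897, 1.48350, 1.55954, 1.56372, 1.64194, 1.66808, 1.67400, 1.68685, 1.69565, 1.72542, 1.73604, 1.80615, 1.82968, 1.84136, 1.92425, 1.94253, 2.12830, 2.15567, 2.18348, 2.24496
α = 0.24; lower rank = 25 × 0.120 = 3; upper rank = 25 × 0.880 = 22.
The 3rd smallest replicate is 1.28115; the 22nd is 2.12830.

(1.28115, 2.12830)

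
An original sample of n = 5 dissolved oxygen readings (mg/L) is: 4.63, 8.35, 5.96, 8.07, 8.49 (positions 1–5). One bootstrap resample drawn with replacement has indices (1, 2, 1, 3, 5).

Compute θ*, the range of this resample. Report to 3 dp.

θ* = 3.860

Resample values: 4.63, 8.35, 4.63, 5.96, 8.49.
Range = 8.49 − 4.63 = 3.860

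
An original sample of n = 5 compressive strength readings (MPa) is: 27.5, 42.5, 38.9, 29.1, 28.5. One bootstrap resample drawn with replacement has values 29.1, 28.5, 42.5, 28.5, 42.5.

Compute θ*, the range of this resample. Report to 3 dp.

θ* = 14.000

Range = 42.5 − 28.5 = 14.000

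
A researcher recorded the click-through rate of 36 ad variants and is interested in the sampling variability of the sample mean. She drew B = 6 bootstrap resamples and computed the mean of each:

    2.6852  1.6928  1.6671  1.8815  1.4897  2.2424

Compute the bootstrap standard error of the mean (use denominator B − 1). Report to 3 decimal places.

Bootstrap SE is the standard deviation of the 6 replicate means.
Mean of replicates: (2.6852 + 1.6928 + 1.6671 + 1.8815 + 1.4897 + 2.2424) / 6 = 11.65870 / 6 = 1.94312
Sum of squared deviations: (+0.74208)² + (−0.25032)² + (−0.27602)² + (−0.06162)² + (−0.45342)² + (+0.29928)² = 0.98849
Variance = 0.98849 / 5 = 0.19770
SE* = √0.19770

SE* = 0.445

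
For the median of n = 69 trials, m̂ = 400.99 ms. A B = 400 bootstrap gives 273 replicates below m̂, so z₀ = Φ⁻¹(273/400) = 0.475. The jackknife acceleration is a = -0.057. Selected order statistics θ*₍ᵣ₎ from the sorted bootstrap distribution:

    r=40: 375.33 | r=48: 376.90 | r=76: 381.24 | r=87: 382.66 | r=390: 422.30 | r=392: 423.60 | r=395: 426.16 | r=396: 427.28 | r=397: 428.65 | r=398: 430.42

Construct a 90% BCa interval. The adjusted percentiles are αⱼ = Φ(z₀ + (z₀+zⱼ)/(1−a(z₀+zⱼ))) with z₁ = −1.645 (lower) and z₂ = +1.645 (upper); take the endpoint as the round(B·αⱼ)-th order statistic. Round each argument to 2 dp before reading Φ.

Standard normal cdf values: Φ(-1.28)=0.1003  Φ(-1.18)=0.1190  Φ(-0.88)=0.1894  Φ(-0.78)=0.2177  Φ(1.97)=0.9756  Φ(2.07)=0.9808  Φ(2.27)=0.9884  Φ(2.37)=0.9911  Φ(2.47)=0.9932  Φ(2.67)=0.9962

(382.66, 427.28)

Lower: z₀ + z₁ = 0.475 + (-1.645) = -1.170; 1 − a(z₀+z₁) = 1 − (-0.057)(-1.170) = 0.9333; argument = 0.475 + (-1.170)/0.9333 = -0.7786 → -0.78.
α₁ = Φ(-0.78) = 0.2177; rank = round(400 × 0.2177) = 87; θ*₍87₎ = 382.66.
Upper: z₀ + z₂ = 2.120; 1 − a(z₀+z₂) = 1.1208; argument = 2.3664 → 2.37; α₂ = 0.9911; rank = 396; θ*₍396₎ = 427.28.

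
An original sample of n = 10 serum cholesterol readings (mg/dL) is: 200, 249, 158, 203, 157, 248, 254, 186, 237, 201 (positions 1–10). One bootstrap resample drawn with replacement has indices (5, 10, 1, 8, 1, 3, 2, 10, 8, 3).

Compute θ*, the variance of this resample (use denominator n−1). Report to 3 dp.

Resample values: 157, 201, 200, 186, 200, 158, 249, 201, 186, 158.
Mean = 189.6000; sum of squared deviations = 7090.4000
s² = 7090.4000 / 9 = 787.8222

θ* = 787.822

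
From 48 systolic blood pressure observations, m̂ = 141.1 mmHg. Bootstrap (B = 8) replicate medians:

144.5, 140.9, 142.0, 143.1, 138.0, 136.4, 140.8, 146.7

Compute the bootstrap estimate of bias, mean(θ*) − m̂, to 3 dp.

bias = +0.450

mean(θ*) = (144.5 + 140.9 + 142.0 + 143.1 + 138.0 + 136.4 + 140.8 + 146.7) / 8 = 141.5500
bias = 141.5500 − 141.1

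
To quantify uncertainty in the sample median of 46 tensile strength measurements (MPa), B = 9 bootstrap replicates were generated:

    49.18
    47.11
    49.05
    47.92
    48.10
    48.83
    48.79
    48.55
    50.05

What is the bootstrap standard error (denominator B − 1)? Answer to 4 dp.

SE* = 0.8413

Bootstrap SE is the standard deviation of the 9 replicate medians.
Mean of replicates: (49.18 + 47.11 + 49.05 + 47.92 + 48.10 + 48.83 + 48.79 + 48.55 + 50.05) / 9 = 437.58000 / 9 = 48.62000
Sum of squared deviations: (+0.56000)² + (−1.51000)² + (+0.43000)² + (−0.70000)² + (−0.52000)² + (+0.21000)² + (+0.17000)² + (−0.07000)² + (+1.43000)² = 5.66180
Variance = 5.66180 / 8 = 0.70772
SE* = √0.70772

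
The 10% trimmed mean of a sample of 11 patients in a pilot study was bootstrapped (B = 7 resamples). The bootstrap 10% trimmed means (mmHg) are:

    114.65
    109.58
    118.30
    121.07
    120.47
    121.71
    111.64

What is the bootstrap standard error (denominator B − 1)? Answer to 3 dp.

Bootstrap SE is the standard deviation of the 7 replicate 10% trimmed means.
Mean of replicates: (114.65 + 109.58 + 118.30 + 121.07 + 120.47 + 121.71 + 111.64) / 7 = 817.4200 / 7 = 116.7743
Sum of squared deviations: (−2.1243)² + (−7.1943)² + (+1.5257)² + (+4.2957)² + (+3.6957)² + (+4.9357)² + (−5.1343)² = 141.4318
Variance = 141.4318 / 6 = 23.5720
SE* = √23.5720

SE* = 4.855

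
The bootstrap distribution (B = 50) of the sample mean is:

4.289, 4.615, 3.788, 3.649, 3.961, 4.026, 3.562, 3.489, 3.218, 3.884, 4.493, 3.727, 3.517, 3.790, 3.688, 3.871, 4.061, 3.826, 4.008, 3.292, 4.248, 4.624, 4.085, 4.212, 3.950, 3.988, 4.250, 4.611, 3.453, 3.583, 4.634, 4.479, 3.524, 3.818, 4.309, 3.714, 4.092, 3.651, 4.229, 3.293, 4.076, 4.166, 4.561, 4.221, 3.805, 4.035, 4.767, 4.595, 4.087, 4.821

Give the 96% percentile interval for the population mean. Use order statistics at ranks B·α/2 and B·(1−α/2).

Sorted replicates: 3.218, 3.292, 3.293, 3.453, 3.489, 3.517, 3.524, 3.562, 3.583, 3.649, 3.651, 3.688, 3.714, 3.727, 3.788, 3.790, 3.805, 3.818, 3.826, 3.871, 3.884, 3.950, 3.961, 3.988, 4.008, 4.026, 4.035, 4.061, 4.076, 4.085, 4.087, 4.092, 4.166, 4.212, 4.221, 4.229, 4.248, 4.250, 4.289, 4.309, 4.479, 4.493, 4.561, 4.595, 4.611, 4.615, 4.624, 4.634, 4.767, 4.821
α = 0.04; lower rank = 50 × 0.020 = 1; upper rank = 50 × 0.980 = 49.
The 1st smallest replicate is 3.218; the 49th is 4.767.

(3.218, 4.767)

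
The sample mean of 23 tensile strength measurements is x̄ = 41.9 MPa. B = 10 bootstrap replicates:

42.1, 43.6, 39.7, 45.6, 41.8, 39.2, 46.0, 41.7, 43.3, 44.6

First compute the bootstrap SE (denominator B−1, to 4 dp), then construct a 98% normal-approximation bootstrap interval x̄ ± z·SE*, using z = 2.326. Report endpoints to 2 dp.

Mean of replicates = 42.7600; sum of squared deviations = 47.4640; SE* = √(47.4640/9) = 2.2965
Margin = 2.326 × 2.2965 = 5.342
Interval: 41.9 ± 5.342

(36.56, 47.24)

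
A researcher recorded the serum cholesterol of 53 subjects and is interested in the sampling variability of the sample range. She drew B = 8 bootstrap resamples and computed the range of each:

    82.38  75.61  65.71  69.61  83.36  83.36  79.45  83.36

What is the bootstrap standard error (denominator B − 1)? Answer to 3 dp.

SE* = 6.912

Bootstrap SE is the standard deviation of the 8 replicate ranges.
Mean of replicates: (82.38 + 75.61 + 65.71 + 69.61 + 83.36 + 83.36 + 79.45 + 83.36) / 8 = 622.8400 / 8 = 77.8550
Sum of squared deviations: (+4.5250)² + (−2.2450)² + (−12.1450)² + (−8.2450)² + (+5.5050)² + (+5.5050)² + (+1.5950)² + (+5.5050)² = 334.4558
Variance = 334.4558 / 7 = 47.7794
SE* = √47.7794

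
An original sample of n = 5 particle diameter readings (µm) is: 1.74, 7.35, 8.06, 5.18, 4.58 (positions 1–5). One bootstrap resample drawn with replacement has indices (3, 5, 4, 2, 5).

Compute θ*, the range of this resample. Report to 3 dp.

Resample values: 8.06, 4.58, 5.18, 7.35, 4.58.
Range = 8.06 − 4.58 = 3.480

θ* = 3.480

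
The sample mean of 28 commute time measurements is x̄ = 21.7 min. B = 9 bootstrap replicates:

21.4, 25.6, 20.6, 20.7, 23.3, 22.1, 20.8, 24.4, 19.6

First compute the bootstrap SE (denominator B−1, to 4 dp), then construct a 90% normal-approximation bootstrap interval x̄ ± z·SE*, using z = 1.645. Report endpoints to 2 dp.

Mean of replicates = 22.0556; sum of squared deviations = 31.6022; SE* = √(31.6022/8) = 1.9875
Margin = 1.645 × 1.9875 = 3.269
Interval: 21.7 ± 3.269

(18.43, 24.97)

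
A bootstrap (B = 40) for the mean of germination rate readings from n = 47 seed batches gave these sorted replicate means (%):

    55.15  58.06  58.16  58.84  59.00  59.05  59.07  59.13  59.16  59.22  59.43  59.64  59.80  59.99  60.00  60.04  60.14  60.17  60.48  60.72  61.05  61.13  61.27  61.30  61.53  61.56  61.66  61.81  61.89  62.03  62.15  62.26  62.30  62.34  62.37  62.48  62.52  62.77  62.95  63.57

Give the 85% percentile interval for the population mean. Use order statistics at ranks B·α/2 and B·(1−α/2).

α = 0.15; lower rank = 40 × 0.075 = 3; upper rank = 40 × 0.925 = 37.
The 3rd smallest replicate is 58.16; the 37th is 62.52.

(58.16, 62.52)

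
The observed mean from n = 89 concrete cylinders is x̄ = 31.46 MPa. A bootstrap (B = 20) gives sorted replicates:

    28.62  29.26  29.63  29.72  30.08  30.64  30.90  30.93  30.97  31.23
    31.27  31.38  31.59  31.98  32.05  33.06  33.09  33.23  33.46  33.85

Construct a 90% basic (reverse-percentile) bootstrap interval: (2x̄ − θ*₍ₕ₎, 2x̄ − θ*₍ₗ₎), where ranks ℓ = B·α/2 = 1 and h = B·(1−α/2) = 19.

(29.46, 34.30)

Percentile endpoints at ranks 1 and 19: θ*₍1₎ = 28.62, θ*₍19₎ = 33.46.
Basic interval reflects these around x̄:
  lower = 2 × 31.46 − 33.46 = 29.46
  upper = 2 × 31.46 − 28.62 = 34.30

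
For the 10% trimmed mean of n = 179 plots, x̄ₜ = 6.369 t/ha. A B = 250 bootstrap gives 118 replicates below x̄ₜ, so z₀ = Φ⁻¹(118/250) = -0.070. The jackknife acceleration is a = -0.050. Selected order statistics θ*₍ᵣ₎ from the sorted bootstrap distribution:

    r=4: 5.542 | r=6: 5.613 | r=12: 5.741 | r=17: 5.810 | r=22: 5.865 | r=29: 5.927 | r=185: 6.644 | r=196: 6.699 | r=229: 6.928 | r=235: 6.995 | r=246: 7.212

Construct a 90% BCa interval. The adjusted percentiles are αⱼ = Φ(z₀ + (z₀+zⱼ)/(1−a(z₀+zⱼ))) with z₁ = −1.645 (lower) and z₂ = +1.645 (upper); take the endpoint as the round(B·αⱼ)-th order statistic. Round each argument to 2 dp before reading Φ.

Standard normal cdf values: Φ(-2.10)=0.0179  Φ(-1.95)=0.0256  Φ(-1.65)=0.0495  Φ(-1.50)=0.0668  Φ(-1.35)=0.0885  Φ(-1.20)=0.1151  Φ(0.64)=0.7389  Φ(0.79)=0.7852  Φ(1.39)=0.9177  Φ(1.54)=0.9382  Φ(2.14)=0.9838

Lower: z₀ + z₁ = -0.070 + (-1.645) = -1.715; 1 − a(z₀+z₁) = 1 − (-0.050)(-1.715) = 0.9143; argument = -0.070 + (-1.715)/0.9143 = -1.9459 → -1.95.
α₁ = Φ(-1.95) = 0.0256; rank = round(250 × 0.0256) = 6; θ*₍6₎ = 5.613.
Upper: z₀ + z₂ = 1.575; 1 − a(z₀+z₂) = 1.0788; argument = 1.3900 → 1.39; α₂ = 0.9177; rank = 229; θ*₍229₎ = 6.928.

(5.613, 6.928)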